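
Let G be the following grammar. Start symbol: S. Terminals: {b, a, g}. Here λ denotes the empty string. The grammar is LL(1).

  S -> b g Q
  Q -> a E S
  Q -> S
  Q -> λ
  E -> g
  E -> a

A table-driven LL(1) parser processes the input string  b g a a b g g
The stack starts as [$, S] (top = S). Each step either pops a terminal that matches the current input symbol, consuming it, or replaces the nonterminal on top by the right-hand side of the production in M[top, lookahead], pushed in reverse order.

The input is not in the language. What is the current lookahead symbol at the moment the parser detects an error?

g

step 1: stack=$ S  input=b g a a b g g $  — expand S -> b g Q
step 2: stack=$ Q g b  input=b g a a b g g $  — match b
step 3: stack=$ Q g  input=g a a b g g $  — match g
step 4: stack=$ Q  input=a a b g g $  — expand Q -> a E S
step 5: stack=$ S E a  input=a a b g g $  — match a
step 6: stack=$ S E  input=a b g g $  — expand E -> a
step 7: stack=$ S a  input=a b g g $  — match a
step 8: stack=$ S  input=b g g $  — expand S -> b g Q
step 9: stack=$ Q g b  input=b g g $  — match b
step 10: stack=$ Q g  input=g g $  — match g
step 11: stack=$ Q  input=g $  — error: M[Q, g] is empty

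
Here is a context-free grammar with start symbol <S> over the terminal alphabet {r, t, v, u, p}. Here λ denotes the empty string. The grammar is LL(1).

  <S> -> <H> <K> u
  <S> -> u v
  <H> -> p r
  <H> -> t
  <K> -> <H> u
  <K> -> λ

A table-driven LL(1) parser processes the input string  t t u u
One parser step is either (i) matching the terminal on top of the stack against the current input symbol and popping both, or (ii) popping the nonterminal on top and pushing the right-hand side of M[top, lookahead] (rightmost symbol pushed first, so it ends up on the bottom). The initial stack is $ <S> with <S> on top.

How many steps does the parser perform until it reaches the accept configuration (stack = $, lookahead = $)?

step 1: stack=$ <S>  input=t t u u $  — expand <S> -> <H> <K> u
step 2: stack=$ u <K> <H>  input=t t u u $  — expand <H> -> t
step 3: stack=$ u <K> t  input=t t u u $  — match t
step 4: stack=$ u <K>  input=t u u $  — expand <K> -> <H> u
step 5: stack=$ u u <H>  input=t u u $  — expand <H> -> t
step 6: stack=$ u u t  input=t u u $  — match t
step 7: stack=$ u u  input=u u $  — match u
step 8: stack=$ u  input=u $  — match u
Accept reached after 8 steps.

8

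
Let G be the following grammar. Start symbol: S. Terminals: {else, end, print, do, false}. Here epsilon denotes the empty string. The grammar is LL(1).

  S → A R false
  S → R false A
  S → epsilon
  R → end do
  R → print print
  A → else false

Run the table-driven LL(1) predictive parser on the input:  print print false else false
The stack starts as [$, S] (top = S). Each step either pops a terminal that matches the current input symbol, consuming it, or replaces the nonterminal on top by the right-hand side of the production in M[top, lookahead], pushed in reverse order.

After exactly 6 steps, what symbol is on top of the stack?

else

     Stack                  Input                           Action
  1  $ S                    print print false else false $  expand S → R false A
  2  $ A false R            print print false else false $  expand R → print print
  3  $ A false print print  print print false else false $  match print
  4  $ A false print        print false else false $        match print
  5  $ A false              false else false $              match false
  6  $ A                    else false $                    expand A → else false
Stack after step 6: $ false else (top = else).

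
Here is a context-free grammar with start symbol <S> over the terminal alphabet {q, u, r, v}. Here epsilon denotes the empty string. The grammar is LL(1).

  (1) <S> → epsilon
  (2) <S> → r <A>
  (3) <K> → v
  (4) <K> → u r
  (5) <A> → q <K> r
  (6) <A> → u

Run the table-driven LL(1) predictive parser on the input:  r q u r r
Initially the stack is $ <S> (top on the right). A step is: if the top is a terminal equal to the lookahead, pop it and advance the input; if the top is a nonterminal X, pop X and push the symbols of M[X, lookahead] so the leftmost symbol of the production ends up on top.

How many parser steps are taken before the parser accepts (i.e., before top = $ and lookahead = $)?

8

step 1: stack=$ <S>  input=r q u r r $  — expand <S> → r <A>
step 2: stack=$ <A> r  input=r q u r r $  — match r
step 3: stack=$ <A>  input=q u r r $  — expand <A> → q <K> r
step 4: stack=$ r <K> q  input=q u r r $  — match q
step 5: stack=$ r <K>  input=u r r $  — expand <K> → u r
step 6: stack=$ r r u  input=u r r $  — match u
step 7: stack=$ r r  input=r r $  — match r
step 8: stack=$ r  input=r $  — match r
Accept reached after 8 steps.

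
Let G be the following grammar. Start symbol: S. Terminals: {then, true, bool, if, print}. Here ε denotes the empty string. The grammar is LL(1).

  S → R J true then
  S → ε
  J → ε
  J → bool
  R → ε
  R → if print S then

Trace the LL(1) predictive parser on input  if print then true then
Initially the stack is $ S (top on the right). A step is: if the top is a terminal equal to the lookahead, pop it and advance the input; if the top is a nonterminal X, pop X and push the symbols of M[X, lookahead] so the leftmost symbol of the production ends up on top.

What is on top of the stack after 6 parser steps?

     Stack                          Input                      Action
  1  $ S                            if print then true then $  expand S → R J true then
  2  $ then true J R                if print then true then $  expand R → if print S then
  3  $ then true J then S print if  if print then true then $  match if
  4  $ then true J then S print     print then true then $     match print
  5  $ then true J then S           then true then $           expand S → ε
  6  $ then true J then             then true then $           match then
Stack after step 6: $ then true J (top = J).

J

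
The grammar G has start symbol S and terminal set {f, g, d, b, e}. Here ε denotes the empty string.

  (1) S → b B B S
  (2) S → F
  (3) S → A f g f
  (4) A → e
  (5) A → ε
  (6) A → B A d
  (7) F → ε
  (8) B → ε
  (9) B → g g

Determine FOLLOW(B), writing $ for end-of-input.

{$, b, d, e, f, g}

FIRST(F): from F→ε we get {ε}. So FIRST(F) = {ε}.
FIRST(B): from B→ε we get {ε}; from B→g g we get {g}. So FIRST(B) = {ε, g}.
FIRST(A): from A→e we get {e}; from A→ε we get {ε}; from A→B A d we get {d, e, g}. So FIRST(A) = {ε, d, e, g}.
FIRST(S): from S→b B B S we get {b}; from S→F we get {ε}; from S→A f g f we get {d, e, f, g}. So FIRST(S) = {ε, b, d, e, f, g}.
FOLLOW(S) includes $ since S is the start symbol.
FOLLOW(S): in S→b B B S, the suffix after S is empty (adds nothing new). Thus FOLLOW(S) = {$}.
FOLLOW(A): in S→A f g f, A is followed by f g f with FIRST {f}; in A→B A d, A is followed by d with FIRST {d}. Thus FOLLOW(A) = {d, f}.
FOLLOW(F): in S→F, the suffix after F is empty, so FOLLOW(F) ⊇ FOLLOW(S) = {$}. Thus FOLLOW(F) = {$}.
FOLLOW(B): in S→b B B S (occurrence 1), B is followed by B S with FIRST {ε, b, d, e, f, g}; in S→b B B S (occurrence 1), the suffix after B is nullable, so FOLLOW(B) ⊇ FOLLOW(S) = {$}; in S→b B B S (occurrence 2), B is followed by S with FIRST {ε, b, d, e, f, g}; in S→b B B S (occurrence 2), the suffix after B is nullable, so FOLLOW(B) ⊇ FOLLOW(S) = {$}; in A→B A d, B is followed by A d with FIRST {d, e, g}. Thus FOLLOW(B) = {$, b, d, e, f, g}.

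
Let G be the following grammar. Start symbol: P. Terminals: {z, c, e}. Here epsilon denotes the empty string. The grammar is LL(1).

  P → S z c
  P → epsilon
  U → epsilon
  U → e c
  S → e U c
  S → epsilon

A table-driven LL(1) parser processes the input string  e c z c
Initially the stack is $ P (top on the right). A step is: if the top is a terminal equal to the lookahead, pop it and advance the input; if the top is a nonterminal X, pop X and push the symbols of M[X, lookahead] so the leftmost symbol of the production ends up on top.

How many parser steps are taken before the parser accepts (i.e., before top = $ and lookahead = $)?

7

     Stack        Input      Action
  1  $ P          e c z c $  expand P → S z c
  2  $ c z S      e c z c $  expand S → e U c
  3  $ c z c U e  e c z c $  match e
  4  $ c z c U    c z c $    expand U → epsilon
  5  $ c z c      c z c $    match c
  6  $ c z        z c $      match z
  7  $ c          c $        match c
Accept reached after 7 steps.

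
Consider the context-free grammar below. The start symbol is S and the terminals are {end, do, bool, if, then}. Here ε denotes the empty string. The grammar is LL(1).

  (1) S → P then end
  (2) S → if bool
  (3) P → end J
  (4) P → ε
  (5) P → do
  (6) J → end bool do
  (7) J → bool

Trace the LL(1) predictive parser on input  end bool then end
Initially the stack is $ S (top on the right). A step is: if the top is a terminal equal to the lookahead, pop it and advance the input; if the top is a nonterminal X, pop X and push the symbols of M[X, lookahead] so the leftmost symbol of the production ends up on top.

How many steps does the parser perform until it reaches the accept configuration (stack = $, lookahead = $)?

7

     Stack             Input                Action
  1  $ S               end bool then end $  expand S → P then end
  2  $ end then P      end bool then end $  expand P → end J
  3  $ end then J end  end bool then end $  match end
  4  $ end then J      bool then end $      expand J → bool
  5  $ end then bool   bool then end $      match bool
  6  $ end then        then end $           match then
  7  $ end             end $                match end
Accept reached after 7 steps.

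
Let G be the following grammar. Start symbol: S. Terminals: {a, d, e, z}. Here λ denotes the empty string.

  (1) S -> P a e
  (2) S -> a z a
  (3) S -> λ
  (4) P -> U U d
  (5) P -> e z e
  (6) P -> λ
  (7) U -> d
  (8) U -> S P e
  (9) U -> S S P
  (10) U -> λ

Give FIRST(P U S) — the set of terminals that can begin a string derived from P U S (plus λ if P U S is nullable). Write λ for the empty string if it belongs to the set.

FIRST(S): from S->P a e we get {a, d, e}; from S->a z a we get {a}; from S->λ we get {λ}. So FIRST(S) = {λ, a, d, e}.
FIRST(P): from P->U U d we get {a, d, e}; from P->e z e we get {e}; from P->λ we get {λ}. So FIRST(P) = {λ, a, d, e}.
FIRST(U): from U->d we get {d}; from U->S P e we get {a, d, e}; from U->S S P we get {λ, a, d, e}; from U->λ we get {λ}. So FIRST(U) = {λ, a, d, e}.
FIRST(P U S): take FIRST of each symbol in turn, carrying on past any symbol whose FIRST contains λ; result {λ, a, d, e}.

{λ, a, d, e}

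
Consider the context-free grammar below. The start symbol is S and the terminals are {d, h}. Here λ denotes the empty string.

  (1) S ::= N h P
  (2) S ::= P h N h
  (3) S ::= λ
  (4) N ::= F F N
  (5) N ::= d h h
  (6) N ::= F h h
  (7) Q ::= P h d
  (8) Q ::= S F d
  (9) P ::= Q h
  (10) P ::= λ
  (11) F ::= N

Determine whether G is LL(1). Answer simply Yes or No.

No

FIRST(S) = {λ, d, h}
FIRST(N) = {d}
FIRST(Q) = {d, h}
FIRST(P) = {λ, d, h}
FIRST(F) = {d}
FOLLOW(S) = {$, d}
FOLLOW(N) = {d, h}
FOLLOW(Q) = {h}
FOLLOW(P) = {$, d, h}
FOLLOW(F) = {d, h}
Cell M[N, d] receives both N ::= F F N and N ::= d h h and N ::= F h h — the grammar is not LL(1).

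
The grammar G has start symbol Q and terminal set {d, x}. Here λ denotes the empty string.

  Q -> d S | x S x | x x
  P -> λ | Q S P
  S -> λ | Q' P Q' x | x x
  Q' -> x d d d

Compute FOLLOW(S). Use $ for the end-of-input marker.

FIRST(Q) = {d, x}
FIRST(Q') = {x}
FIRST(P) = {λ, d, x}  (via Q S P)
FIRST(S) = {λ, x}  (via Q' P Q' x)
FOLLOW(Q) includes $ since Q is the start symbol.
FOLLOW(P): in P->Q S P, the suffix after P is empty (adds nothing new); in S->Q' P Q' x, P is followed by Q' x with FIRST {x}. Thus FOLLOW(P) = {x}.
FOLLOW(Q): in P->Q S P, Q is followed by S P with FIRST {λ, d, x}; in P->Q S P, the suffix after Q is nullable, so FOLLOW(Q) ⊇ FOLLOW(P) = {x}. Thus FOLLOW(Q) = {$, d, x}.
FOLLOW(S): in Q->d S, the suffix after S is empty, so FOLLOW(S) ⊇ FOLLOW(Q) = {$, d, x}; in Q->x S x, S is followed by x with FIRST {x}; in P->Q S P, S is followed by P with FIRST {λ, d, x}; in P->Q S P, the suffix after S is nullable, so FOLLOW(S) ⊇ FOLLOW(P) = {x}. Thus FOLLOW(S) = {$, d, x}.
FOLLOW(Q'): in S->Q' P Q' x (occurrence 1), Q' is followed by P Q' x with FIRST {d, x}; in S->Q' P Q' x (occurrence 2), Q' is followed by x with FIRST {x}. Thus FOLLOW(Q') = {d, x}.

{$, d, x}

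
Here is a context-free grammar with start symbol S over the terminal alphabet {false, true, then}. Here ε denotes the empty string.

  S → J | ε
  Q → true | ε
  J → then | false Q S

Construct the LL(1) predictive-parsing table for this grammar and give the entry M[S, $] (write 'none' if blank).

S → ε

FIRST(Q): from Q→true we get {true}; from Q→ε we get {ε}. So FIRST(Q) = {ε, true}.
FIRST(J): from J→then we get {then}; from J→false Q S we get {false}. So FIRST(J) = {false, then}.
FIRST(S): from S→J we get {false, then}; from S→ε we get {ε}. So FIRST(S) = {ε, false, then}.
FOLLOW(S) includes $ since S is the start symbol.
FOLLOW(S): in J→false Q S, the suffix after S is empty, so FOLLOW(S) ⊇ FOLLOW(J) = {$}. Thus FOLLOW(S) = {$}.
FOLLOW(J): in S→J, the suffix after J is empty, so FOLLOW(J) ⊇ FOLLOW(S) = {$}. Thus FOLLOW(J) = {$}.
For S → J: FIRST(J) = {false, then}, so it goes in M[S, t] for t ∈ {false, then}.
For S → ε: FIRST(ε) = {ε}, so it goes in M[S, t] for t ∈ {}; since ε ∈ FIRST, also for every t ∈ FOLLOW(S) = {$}.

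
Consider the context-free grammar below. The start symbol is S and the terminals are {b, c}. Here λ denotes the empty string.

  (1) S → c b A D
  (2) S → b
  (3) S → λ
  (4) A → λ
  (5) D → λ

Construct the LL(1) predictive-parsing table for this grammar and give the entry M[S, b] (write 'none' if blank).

S → b

FIRST(S): from S→c b A D we get {c}; from S→b we get {b}; from S→λ we get {λ}. So FIRST(S) = {λ, b, c}.
FIRST(A): from A→λ we get {λ}. So FIRST(A) = {λ}.
FIRST(D): from D→λ we get {λ}. So FIRST(D) = {λ}.
FOLLOW(S) includes $ since S is the start symbol.
FOLLOW(S): S appears on no right-hand side. Thus FOLLOW(S) = {$}.
For S → c b A D: FIRST(c b A D) = {c}, so it goes in M[S, t] for t ∈ {c}.
For S → b: FIRST(b) = {b}, so it goes in M[S, t] for t ∈ {b}.
For S → λ: FIRST(λ) = {λ}, so it goes in M[S, t] for t ∈ {}; since λ ∈ FIRST, also for every t ∈ FOLLOW(S) = {$}.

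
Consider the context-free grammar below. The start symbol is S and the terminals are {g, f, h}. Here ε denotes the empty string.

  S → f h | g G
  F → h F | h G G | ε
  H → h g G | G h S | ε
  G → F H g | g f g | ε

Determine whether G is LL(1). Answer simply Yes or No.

No

FIRST(S) = {f, g}
FIRST(F) = {ε, h}
FIRST(H) = {ε, g, h}
FIRST(G) = {ε, g, h}
FOLLOW(S) = {$, g}
FOLLOW(F) = {g, h}
FOLLOW(H) = {g}
FOLLOW(G) = {$, g, h}
Cell M[F, h] receives both F → h F and F → h G G and F → ε — the grammar is not LL(1).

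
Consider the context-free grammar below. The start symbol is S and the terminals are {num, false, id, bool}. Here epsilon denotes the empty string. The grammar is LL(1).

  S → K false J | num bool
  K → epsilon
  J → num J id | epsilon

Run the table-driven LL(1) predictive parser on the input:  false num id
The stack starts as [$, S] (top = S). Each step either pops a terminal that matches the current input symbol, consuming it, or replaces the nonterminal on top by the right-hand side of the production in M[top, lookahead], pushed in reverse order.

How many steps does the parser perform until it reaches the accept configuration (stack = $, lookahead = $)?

7

     Stack        Input           Action
  1  $ S          false num id $  expand S → K false J
  2  $ J false K  false num id $  expand K → epsilon
  3  $ J false    false num id $  match false
  4  $ J          num id $        expand J → num J id
  5  $ id J num   num id $        match num
  6  $ id J       id $            expand J → epsilon
  7  $ id         id $            match id
Accept reached after 7 steps.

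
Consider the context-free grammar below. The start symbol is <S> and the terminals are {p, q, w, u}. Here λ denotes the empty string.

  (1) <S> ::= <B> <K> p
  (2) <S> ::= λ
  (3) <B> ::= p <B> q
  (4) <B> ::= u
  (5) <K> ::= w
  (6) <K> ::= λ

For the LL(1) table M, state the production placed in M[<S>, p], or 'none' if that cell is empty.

<S> ::= <B> <K> p

FIRST(<B>) = {p, u}
FIRST(<K>) = {λ, w}
FIRST(<S>) = {λ, p, u}  (via <B> <K> p)
FOLLOW(<S>) includes $ since <S> is the start symbol.
FOLLOW(<S>): <S> appears on no right-hand side. Thus FOLLOW(<S>) = {$}.
For <S> ::= <B> <K> p: FIRST(<B> <K> p) = {p, u}, so it goes in M[<S>, t] for t ∈ {p, u}.
For <S> ::= λ: FIRST(λ) = {λ}, so it goes in M[<S>, t] for t ∈ {}; since λ ∈ FIRST, also for every t ∈ FOLLOW(<S>) = {$}.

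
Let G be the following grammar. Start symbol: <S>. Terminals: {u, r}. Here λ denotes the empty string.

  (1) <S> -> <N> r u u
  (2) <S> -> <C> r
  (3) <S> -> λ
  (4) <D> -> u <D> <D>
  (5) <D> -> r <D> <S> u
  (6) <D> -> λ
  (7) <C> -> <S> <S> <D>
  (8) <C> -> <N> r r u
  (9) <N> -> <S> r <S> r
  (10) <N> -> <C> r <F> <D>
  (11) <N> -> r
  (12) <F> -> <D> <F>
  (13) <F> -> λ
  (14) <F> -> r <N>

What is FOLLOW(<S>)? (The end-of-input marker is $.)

FIRST(<D>): from <D>->u <D> <D> we get {u}; from <D>->r <D> <S> u we get {r}; from <D>->λ we get {λ}. So FIRST(<D>) = {λ, r, u}.
FIRST(<F>): from <F>-><D> <F> we get {λ, r, u}; from <F>->λ we get {λ}; from <F>->r <N> we get {r}. So FIRST(<F>) = {λ, r, u}.
FIRST(<S>): from <S>-><N> r u u we get {r, u}; from <S>-><C> r we get {r, u}; from <S>->λ we get {λ}. So FIRST(<S>) = {λ, r, u}.
FIRST(<C>): from <C>-><S> <S> <D> we get {λ, r, u}; from <C>-><N> r r u we get {r, u}. So FIRST(<C>) = {λ, r, u}.
FIRST(<N>): from <N>-><S> r <S> r we get {r, u}; from <N>-><C> r <F> <D> we get {r, u}; from <N>->r we get {r}. So FIRST(<N>) = {r, u}.
FOLLOW(<S>) includes $ since <S> is the start symbol.
FOLLOW(<C>): in <S>-><C> r, <C> is followed by r with FIRST {r}; in <N>-><C> r <F> <D>, <C> is followed by r <F> <D> with FIRST {r}. Thus FOLLOW(<C>) = {r}.
FOLLOW(<S>): in <D>->r <D> <S> u, <S> is followed by u with FIRST {u}; in <C>-><S> <S> <D> (occurrence 1), <S> is followed by <S> <D> with FIRST {λ, r, u}; in <C>-><S> <S> <D> (occurrence 1), the suffix after <S> is nullable, so FOLLOW(<S>) ⊇ FOLLOW(<C>) = {r}; in <C>-><S> <S> <D> (occurrence 2), <S> is followed by <D> with FIRST {λ, r, u}; in <C>-><S> <S> <D> (occurrence 2), the suffix after <S> is nullable, so FOLLOW(<S>) ⊇ FOLLOW(<C>) = {r}; in <N>-><S> r <S> r (occurrence 1), <S> is followed by r <S> r with FIRST {r}; in <N>-><S> r <S> r (occurrence 2), <S> is followed by r with FIRST {r}. Thus FOLLOW(<S>) = {$, r, u}.
FOLLOW(<D>): in <D>->u <D> <D> (occurrence 1), <D> is followed by <D> with FIRST {λ, r, u}; in <D>->u <D> <D> (occurrence 1), the suffix after <D> is nullable (adds nothing new); in <D>->u <D> <D> (occurrence 2), the suffix after <D> is empty (adds nothing new); in <D>->r <D> <S> u, <D> is followed by <S> u with FIRST {r, u}; in <C>-><S> <S> <D>, the suffix after <D> is empty, so FOLLOW(<D>) ⊇ FOLLOW(<C>) = {r}; in <N>-><C> r <F> <D>, the suffix after <D> is empty, so FOLLOW(<D>) ⊇ FOLLOW(<N>) = {r, u}; in <F>-><D> <F>, <D> is followed by <F> with FIRST {λ, r, u}; in <F>-><D> <F>, the suffix after <D> is nullable, so FOLLOW(<D>) ⊇ FOLLOW(<F>) = {r, u}. Thus FOLLOW(<D>) = {r, u}.
FOLLOW(<N>): in <S>-><N> r u u, <N> is followed by r u u with FIRST {r}; in <C>-><N> r r u, <N> is followed by r r u with FIRST {r}; in <F>->r <N>, the suffix after <N> is empty, so FOLLOW(<N>) ⊇ FOLLOW(<F>) = {r, u}. Thus FOLLOW(<N>) = {r, u}.
FOLLOW(<F>): in <N>-><C> r <F> <D>, <F> is followed by <D> with FIRST {λ, r, u}; in <N>-><C> r <F> <D>, the suffix after <F> is nullable, so FOLLOW(<F>) ⊇ FOLLOW(<N>) = {r, u}; in <F>-><D> <F>, the suffix after <F> is empty (adds nothing new). Thus FOLLOW(<F>) = {r, u}.

{$, r, u}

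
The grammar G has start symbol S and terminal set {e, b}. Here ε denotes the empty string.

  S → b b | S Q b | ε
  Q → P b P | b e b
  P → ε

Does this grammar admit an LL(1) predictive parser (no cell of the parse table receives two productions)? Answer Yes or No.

FIRST(S) = {ε, b}
FIRST(Q) = {b}
FIRST(P) = {ε}
FOLLOW(S) = {$, b}
FOLLOW(Q) = {b}
FOLLOW(P) = {b}
Cell M[Q, b] receives both Q → P b P and Q → b e b — the grammar is not LL(1).

No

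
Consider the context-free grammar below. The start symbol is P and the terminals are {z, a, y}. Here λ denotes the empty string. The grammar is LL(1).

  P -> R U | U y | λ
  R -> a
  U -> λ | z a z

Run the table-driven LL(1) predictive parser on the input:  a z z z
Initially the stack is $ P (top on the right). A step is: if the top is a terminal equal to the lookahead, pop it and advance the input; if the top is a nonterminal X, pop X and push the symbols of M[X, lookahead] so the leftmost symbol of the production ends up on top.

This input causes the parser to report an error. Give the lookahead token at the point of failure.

step 1: stack=$ P  input=a z z z $  — expand P -> R U
step 2: stack=$ U R  input=a z z z $  — expand R -> a
step 3: stack=$ U a  input=a z z z $  — match a
step 4: stack=$ U  input=z z z $  — expand U -> z a z
step 5: stack=$ z a z  input=z z z $  — match z
step 6: stack=$ z a  input=z z $  — error: top is terminal a but lookahead is z

z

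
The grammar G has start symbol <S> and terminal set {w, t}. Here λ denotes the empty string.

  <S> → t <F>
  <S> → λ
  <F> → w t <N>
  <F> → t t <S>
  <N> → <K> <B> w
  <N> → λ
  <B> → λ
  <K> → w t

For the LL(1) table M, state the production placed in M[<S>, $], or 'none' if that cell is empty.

FIRST(<S>) = {λ, t}
FIRST(<F>) = {t, w}
FIRST(<B>) = {λ}
FIRST(<K>) = {w}
FIRST(<N>) = {λ, w}  (via <K> <B> w)
FOLLOW(<S>) includes $ since <S> is the start symbol.
FOLLOW(<S>): in <F>→t t <S>, the suffix after <S> is empty, so FOLLOW(<S>) ⊇ FOLLOW(<F>) = {$}. Thus FOLLOW(<S>) = {$}.
FOLLOW(<F>): in <S>→t <F>, the suffix after <F> is empty, so FOLLOW(<F>) ⊇ FOLLOW(<S>) = {$}. Thus FOLLOW(<F>) = {$}.
For <S> → t <F>: FIRST(t <F>) = {t}, so it goes in M[<S>, t] for t ∈ {t}.
For <S> → λ: FIRST(λ) = {λ}, so it goes in M[<S>, t] for t ∈ {}; since λ ∈ FIRST, also for every t ∈ FOLLOW(<S>) = {$}.

<S> → λ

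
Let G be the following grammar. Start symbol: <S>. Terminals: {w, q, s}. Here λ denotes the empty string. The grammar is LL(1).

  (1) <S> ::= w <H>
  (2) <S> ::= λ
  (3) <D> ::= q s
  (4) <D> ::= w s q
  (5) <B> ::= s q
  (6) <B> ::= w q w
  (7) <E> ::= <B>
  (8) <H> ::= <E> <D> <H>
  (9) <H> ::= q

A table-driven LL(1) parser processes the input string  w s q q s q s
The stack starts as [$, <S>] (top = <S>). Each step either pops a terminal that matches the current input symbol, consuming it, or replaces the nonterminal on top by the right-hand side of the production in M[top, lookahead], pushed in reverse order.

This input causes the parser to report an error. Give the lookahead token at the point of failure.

      Stack          Input            Action
   1  $ <S>          w s q q s q s $  expand <S> ::= w <H>
   2  $ <H> w        w s q q s q s $  match w
   3  $ <H>          s q q s q s $    expand <H> ::= <E> <D> <H>
   4  $ <H> <D> <E>  s q q s q s $    expand <E> ::= <B>
   5  $ <H> <D> <B>  s q q s q s $    expand <B> ::= s q
   6  $ <H> <D> q s  s q q s q s $    match s
   7  $ <H> <D> q    q q s q s $      match q
   8  $ <H> <D>      q s q s $        expand <D> ::= q s
   9  $ <H> s q      q s q s $        match q
  10  $ <H> s        s q s $          match s
  11  $ <H>          q s $            expand <H> ::= q
  12  $ q            q s $            match q
  13  $              s $              error: stack empty but input remains

s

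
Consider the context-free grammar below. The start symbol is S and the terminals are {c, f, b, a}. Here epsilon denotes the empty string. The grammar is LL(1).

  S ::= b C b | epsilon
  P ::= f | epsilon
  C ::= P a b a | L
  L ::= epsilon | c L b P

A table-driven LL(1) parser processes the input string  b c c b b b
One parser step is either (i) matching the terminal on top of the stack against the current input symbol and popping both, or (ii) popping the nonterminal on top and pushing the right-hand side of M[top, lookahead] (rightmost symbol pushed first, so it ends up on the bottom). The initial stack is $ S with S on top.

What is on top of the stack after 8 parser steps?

b

step 1: stack=$ S  input=b c c b b b $  — expand S ::= b C b
step 2: stack=$ b C b  input=b c c b b b $  — match b
step 3: stack=$ b C  input=c c b b b $  — expand C ::= L
step 4: stack=$ b L  input=c c b b b $  — expand L ::= c L b P
step 5: stack=$ b P b L c  input=c c b b b $  — match c
step 6: stack=$ b P b L  input=c b b b $  — expand L ::= c L b P
step 7: stack=$ b P b P b L c  input=c b b b $  — match c
step 8: stack=$ b P b P b L  input=b b b $  — expand L ::= epsilon
Stack after step 8: $ b P b P b (top = b).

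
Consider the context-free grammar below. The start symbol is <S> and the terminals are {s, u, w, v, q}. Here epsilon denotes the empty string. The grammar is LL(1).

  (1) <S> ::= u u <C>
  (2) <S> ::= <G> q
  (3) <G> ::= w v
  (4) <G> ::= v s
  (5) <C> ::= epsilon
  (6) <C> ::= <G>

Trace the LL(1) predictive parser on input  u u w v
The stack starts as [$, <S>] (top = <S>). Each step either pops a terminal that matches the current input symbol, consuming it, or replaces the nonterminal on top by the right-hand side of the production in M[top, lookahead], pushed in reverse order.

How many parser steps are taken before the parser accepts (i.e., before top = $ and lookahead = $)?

step 1: stack=$ <S>  input=u u w v $  — expand <S> ::= u u <C>
step 2: stack=$ <C> u u  input=u u w v $  — match u
step 3: stack=$ <C> u  input=u w v $  — match u
step 4: stack=$ <C>  input=w v $  — expand <C> ::= <G>
step 5: stack=$ <G>  input=w v $  — expand <G> ::= w v
step 6: stack=$ v w  input=w v $  — match w
step 7: stack=$ v  input=v $  — match v
Accept reached after 7 steps.

7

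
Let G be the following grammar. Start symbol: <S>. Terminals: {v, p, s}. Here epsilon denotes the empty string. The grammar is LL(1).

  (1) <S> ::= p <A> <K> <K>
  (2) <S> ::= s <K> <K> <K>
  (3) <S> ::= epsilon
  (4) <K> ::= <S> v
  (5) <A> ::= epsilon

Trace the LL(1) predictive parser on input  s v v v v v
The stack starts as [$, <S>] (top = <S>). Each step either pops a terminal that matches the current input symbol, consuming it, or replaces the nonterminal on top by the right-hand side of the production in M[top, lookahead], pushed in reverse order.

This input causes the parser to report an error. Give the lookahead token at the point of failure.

      Stack            Input          Action
   1  $ <S>            s v v v v v $  expand <S> ::= s <K> <K> <K>
   2  $ <K> <K> <K> s  s v v v v v $  match s
   3  $ <K> <K> <K>    v v v v v $    expand <K> ::= <S> v
   4  $ <K> <K> v <S>  v v v v v $    expand <S> ::= epsilon
   5  $ <K> <K> v      v v v v v $    match v
   6  $ <K> <K>        v v v v $      expand <K> ::= <S> v
   7  $ <K> v <S>      v v v v $      expand <S> ::= epsilon
   8  $ <K> v          v v v v $      match v
   9  $ <K>            v v v $        expand <K> ::= <S> v
  10  $ v <S>          v v v $        expand <S> ::= epsilon
  11  $ v              v v v $        match v
  12  $                v v $          error: stack empty but input remains

v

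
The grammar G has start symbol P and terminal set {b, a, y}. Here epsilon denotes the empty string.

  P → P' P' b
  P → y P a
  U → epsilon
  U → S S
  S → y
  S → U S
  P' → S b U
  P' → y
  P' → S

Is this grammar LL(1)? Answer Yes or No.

No

FIRST(P) = {y}
FIRST(U) = {epsilon, y}
FIRST(S) = {y}
FIRST(P') = {y}
FOLLOW(P) = {$, a}
FOLLOW(U) = {b, y}
FOLLOW(S) = {b, y}
FOLLOW(P') = {b, y}
Cell M[P, y] receives both P → P' P' b and P → y P a — the grammar is not LL(1).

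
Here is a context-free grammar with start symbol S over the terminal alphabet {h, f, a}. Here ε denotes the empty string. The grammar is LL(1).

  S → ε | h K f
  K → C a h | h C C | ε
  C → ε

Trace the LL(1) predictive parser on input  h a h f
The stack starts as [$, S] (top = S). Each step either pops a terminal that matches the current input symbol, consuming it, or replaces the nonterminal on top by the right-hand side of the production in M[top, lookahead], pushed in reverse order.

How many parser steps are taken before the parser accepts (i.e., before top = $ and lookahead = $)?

7

     Stack      Input      Action
  1  $ S        h a h f $  expand S → h K f
  2  $ f K h    h a h f $  match h
  3  $ f K      a h f $    expand K → C a h
  4  $ f h a C  a h f $    expand C → ε
  5  $ f h a    a h f $    match a
  6  $ f h      h f $      match h
  7  $ f        f $        match f
Accept reached after 7 steps.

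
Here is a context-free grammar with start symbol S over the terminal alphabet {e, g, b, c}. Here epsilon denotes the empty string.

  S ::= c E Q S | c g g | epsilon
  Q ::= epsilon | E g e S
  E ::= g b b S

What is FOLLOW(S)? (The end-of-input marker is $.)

FIRST(S) = {epsilon, c}
FIRST(E) = {g}
FIRST(Q) = {epsilon, g}  (via E g e S)
FOLLOW(S) includes $ since S is the start symbol.
FOLLOW(S): in S::=c E Q S, the suffix after S is empty (adds nothing new); in Q::=E g e S, the suffix after S is empty, so FOLLOW(S) ⊇ FOLLOW(Q) = {$, c, g}; in E::=g b b S, the suffix after S is empty, so FOLLOW(S) ⊇ FOLLOW(E) = {$, c, g}. Thus FOLLOW(S) = {$, c, g}.
FOLLOW(Q): in S::=c E Q S, Q is followed by S with FIRST {epsilon, c}; in S::=c E Q S, the suffix after Q is nullable, so FOLLOW(Q) ⊇ FOLLOW(S) = {$, c, g}. Thus FOLLOW(Q) = {$, c, g}.
FOLLOW(E): in S::=c E Q S, E is followed by Q S with FIRST {epsilon, c, g}; in S::=c E Q S, the suffix after E is nullable, so FOLLOW(E) ⊇ FOLLOW(S) = {$, c, g}; in Q::=E g e S, E is followed by g e S with FIRST {g}. Thus FOLLOW(E) = {$, c, g}.

{$, c, g}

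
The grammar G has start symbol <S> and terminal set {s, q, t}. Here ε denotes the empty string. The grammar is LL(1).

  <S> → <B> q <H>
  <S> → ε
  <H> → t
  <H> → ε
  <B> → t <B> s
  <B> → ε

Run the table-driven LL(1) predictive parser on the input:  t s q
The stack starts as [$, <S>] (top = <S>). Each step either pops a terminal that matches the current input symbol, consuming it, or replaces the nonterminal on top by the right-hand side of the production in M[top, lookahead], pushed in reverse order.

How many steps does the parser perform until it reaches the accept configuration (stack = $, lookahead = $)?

7

     Stack            Input    Action
  1  $ <S>            t s q $  expand <S> → <B> q <H>
  2  $ <H> q <B>      t s q $  expand <B> → t <B> s
  3  $ <H> q s <B> t  t s q $  match t
  4  $ <H> q s <B>    s q $    expand <B> → ε
  5  $ <H> q s        s q $    match s
  6  $ <H> q          q $      match q
  7  $ <H>            $        expand <H> → ε
Accept reached after 7 steps.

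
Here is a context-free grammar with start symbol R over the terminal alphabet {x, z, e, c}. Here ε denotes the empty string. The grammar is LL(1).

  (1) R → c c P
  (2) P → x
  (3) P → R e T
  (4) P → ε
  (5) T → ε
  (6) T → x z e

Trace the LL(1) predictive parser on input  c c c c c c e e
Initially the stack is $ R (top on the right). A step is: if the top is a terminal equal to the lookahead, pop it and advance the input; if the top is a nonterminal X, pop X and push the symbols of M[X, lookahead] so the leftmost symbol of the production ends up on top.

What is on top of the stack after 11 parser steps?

      Stack            Input              Action
   1  $ R              c c c c c c e e $  expand R → c c P
   2  $ P c c          c c c c c c e e $  match c
   3  $ P c            c c c c c e e $    match c
   4  $ P              c c c c e e $      expand P → R e T
   5  $ T e R          c c c c e e $      expand R → c c P
   6  $ T e P c c      c c c c e e $      match c
   7  $ T e P c        c c c e e $        match c
   8  $ T e P          c c e e $          expand P → R e T
   9  $ T e T e R      c c e e $          expand R → c c P
  10  $ T e T e P c c  c c e e $          match c
  11  $ T e T e P c    c e e $            match c
Stack after step 11: $ T e T e P (top = P).

P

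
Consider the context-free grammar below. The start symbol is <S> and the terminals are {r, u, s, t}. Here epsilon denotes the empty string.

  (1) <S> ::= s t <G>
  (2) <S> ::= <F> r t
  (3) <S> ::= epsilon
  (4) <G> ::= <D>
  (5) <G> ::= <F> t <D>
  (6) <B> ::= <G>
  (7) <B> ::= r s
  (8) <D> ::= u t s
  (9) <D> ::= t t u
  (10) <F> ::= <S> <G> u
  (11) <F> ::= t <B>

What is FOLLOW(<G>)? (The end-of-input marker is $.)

FIRST(<D>) = {t, u}
FIRST(<S>) = {epsilon, s, t, u}  (via <F> r t)
FIRST(<G>) = {s, t, u}  (via <D>, <F> t <D>)
FIRST(<B>) = {r, s, t, u}  (via <G>)
FIRST(<F>) = {s, t, u}  (via <S> <G> u)
FOLLOW(<S>) includes $ since <S> is the start symbol.
FOLLOW(<S>): in <F>::=<S> <G> u, <S> is followed by <G> u with FIRST {s, t, u}. Thus FOLLOW(<S>) = {$, s, t, u}.
FOLLOW(<F>): in <S>::=<F> r t, <F> is followed by r t with FIRST {r}; in <G>::=<F> t <D>, <F> is followed by t <D> with FIRST {t}. Thus FOLLOW(<F>) = {r, t}.
FOLLOW(<B>): in <F>::=t <B>, the suffix after <B> is empty, so FOLLOW(<B>) ⊇ FOLLOW(<F>) = {r, t}. Thus FOLLOW(<B>) = {r, t}.
FOLLOW(<G>): in <S>::=s t <G>, the suffix after <G> is empty, so FOLLOW(<G>) ⊇ FOLLOW(<S>) = {$, s, t, u}; in <B>::=<G>, the suffix after <G> is empty, so FOLLOW(<G>) ⊇ FOLLOW(<B>) = {r, t}; in <F>::=<S> <G> u, <G> is followed by u with FIRST {u}. Thus FOLLOW(<G>) = {$, r, s, t, u}.
FOLLOW(<D>): in <G>::=<D>, the suffix after <D> is empty, so FOLLOW(<D>) ⊇ FOLLOW(<G>) = {$, r, s, t, u}; in <G>::=<F> t <D>, the suffix after <D> is empty, so FOLLOW(<D>) ⊇ FOLLOW(<G>) = {$, r, s, t, u}. Thus FOLLOW(<D>) = {$, r, s, t, u}.

{$, r, s, t, u}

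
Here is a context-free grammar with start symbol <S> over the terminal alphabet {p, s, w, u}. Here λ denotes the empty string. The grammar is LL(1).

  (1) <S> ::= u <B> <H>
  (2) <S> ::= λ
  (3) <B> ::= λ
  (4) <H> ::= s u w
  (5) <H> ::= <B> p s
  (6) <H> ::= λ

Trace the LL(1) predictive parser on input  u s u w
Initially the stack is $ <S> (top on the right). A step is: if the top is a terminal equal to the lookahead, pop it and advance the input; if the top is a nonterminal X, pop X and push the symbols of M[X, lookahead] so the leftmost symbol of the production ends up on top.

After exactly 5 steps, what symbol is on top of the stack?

u

step 1: stack=$ <S>  input=u s u w $  — expand <S> ::= u <B> <H>
step 2: stack=$ <H> <B> u  input=u s u w $  — match u
step 3: stack=$ <H> <B>  input=s u w $  — expand <B> ::= λ
step 4: stack=$ <H>  input=s u w $  — expand <H> ::= s u w
step 5: stack=$ w u s  input=s u w $  — match s
Stack after step 5: $ w u (top = u).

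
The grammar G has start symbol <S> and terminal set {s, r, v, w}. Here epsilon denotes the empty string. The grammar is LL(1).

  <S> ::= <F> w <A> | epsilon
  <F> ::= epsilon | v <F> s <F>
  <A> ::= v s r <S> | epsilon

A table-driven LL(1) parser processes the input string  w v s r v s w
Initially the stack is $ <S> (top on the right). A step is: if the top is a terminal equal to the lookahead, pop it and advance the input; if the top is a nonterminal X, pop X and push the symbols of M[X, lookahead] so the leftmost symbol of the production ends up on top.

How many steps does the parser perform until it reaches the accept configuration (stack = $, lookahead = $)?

      Stack                Input            Action
   1  $ <S>                w v s r v s w $  expand <S> ::= <F> w <A>
   2  $ <A> w <F>          w v s r v s w $  expand <F> ::= epsilon
   3  $ <A> w              w v s r v s w $  match w
   4  $ <A>                v s r v s w $    expand <A> ::= v s r <S>
   5  $ <S> r s v          v s r v s w $    match v
   6  $ <S> r s            s r v s w $      match s
   7  $ <S> r              r v s w $        match r
   8  $ <S>                v s w $          expand <S> ::= <F> w <A>
   9  $ <A> w <F>          v s w $          expand <F> ::= v <F> s <F>
  10  $ <A> w <F> s <F> v  v s w $          match v
  11  $ <A> w <F> s <F>    s w $            expand <F> ::= epsilon
  12  $ <A> w <F> s        s w $            match s
  13  $ <A> w <F>          w $              expand <F> ::= epsilon
  14  $ <A> w              w $              match w
  15  $ <A>                $                expand <A> ::= epsilon
Accept reached after 15 steps.

15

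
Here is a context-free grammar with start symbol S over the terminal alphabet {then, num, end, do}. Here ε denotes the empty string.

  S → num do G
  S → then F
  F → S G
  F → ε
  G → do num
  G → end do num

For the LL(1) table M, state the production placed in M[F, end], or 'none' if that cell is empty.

FIRST(S): from S→num do G we get {num}; from S→then F we get {then}. So FIRST(S) = {num, then}.
FIRST(G): from G→do num we get {do}; from G→end do num we get {end}. So FIRST(G) = {do, end}.
FIRST(F): from F→S G we get {num, then}; from F→ε we get {ε}. So FIRST(F) = {ε, num, then}.
FOLLOW(S) includes $ since S is the start symbol.
FOLLOW(S): in F→S G, S is followed by G with FIRST {do, end}. Thus FOLLOW(S) = {$, do, end}.
FOLLOW(F): in S→then F, the suffix after F is empty, so FOLLOW(F) ⊇ FOLLOW(S) = {$, do, end}. Thus FOLLOW(F) = {$, do, end}.
For F → S G: FIRST(S G) = {num, then}, so it goes in M[F, t] for t ∈ {num, then}.
For F → ε: FIRST(ε) = {ε}, so it goes in M[F, t] for t ∈ {}; since ε ∈ FIRST, also for every t ∈ FOLLOW(F) = {$, do, end}.

F → ε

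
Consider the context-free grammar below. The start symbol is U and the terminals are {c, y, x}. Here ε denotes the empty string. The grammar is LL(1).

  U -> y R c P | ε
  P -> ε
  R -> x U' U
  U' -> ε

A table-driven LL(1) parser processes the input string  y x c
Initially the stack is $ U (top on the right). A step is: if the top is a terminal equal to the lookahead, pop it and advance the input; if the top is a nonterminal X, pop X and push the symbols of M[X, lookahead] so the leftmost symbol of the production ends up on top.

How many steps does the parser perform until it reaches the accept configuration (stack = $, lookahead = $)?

8

step 1: stack=$ U  input=y x c $  — expand U -> y R c P
step 2: stack=$ P c R y  input=y x c $  — match y
step 3: stack=$ P c R  input=x c $  — expand R -> x U' U
step 4: stack=$ P c U U' x  input=x c $  — match x
step 5: stack=$ P c U U'  input=c $  — expand U' -> ε
step 6: stack=$ P c U  input=c $  — expand U -> ε
step 7: stack=$ P c  input=c $  — match c
step 8: stack=$ P  input=$  — expand P -> ε
Accept reached after 8 steps.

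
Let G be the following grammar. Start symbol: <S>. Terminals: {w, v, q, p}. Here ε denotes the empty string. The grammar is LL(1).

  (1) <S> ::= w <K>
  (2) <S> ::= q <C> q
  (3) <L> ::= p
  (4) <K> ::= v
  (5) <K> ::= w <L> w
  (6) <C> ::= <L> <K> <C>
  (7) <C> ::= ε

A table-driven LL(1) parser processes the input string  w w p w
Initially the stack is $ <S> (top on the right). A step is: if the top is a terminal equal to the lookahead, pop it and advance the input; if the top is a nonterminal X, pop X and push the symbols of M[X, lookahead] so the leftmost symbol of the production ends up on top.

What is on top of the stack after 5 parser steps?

p

step 1: stack=$ <S>  input=w w p w $  — expand <S> ::= w <K>
step 2: stack=$ <K> w  input=w w p w $  — match w
step 3: stack=$ <K>  input=w p w $  — expand <K> ::= w <L> w
step 4: stack=$ w <L> w  input=w p w $  — match w
step 5: stack=$ w <L>  input=p w $  — expand <L> ::= p
Stack after step 5: $ w p (top = p).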